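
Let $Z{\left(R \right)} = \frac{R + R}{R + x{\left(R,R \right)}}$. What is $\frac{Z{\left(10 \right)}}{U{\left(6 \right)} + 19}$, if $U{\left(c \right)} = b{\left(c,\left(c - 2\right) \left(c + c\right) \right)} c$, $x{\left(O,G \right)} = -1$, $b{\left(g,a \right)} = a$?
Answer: $\frac{20}{2763} \approx 0.0072385$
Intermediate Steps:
$U{\left(c \right)} = 2 c^{2} \left(-2 + c\right)$ ($U{\left(c \right)} = \left(c - 2\right) \left(c + c\right) c = \left(-2 + c\right) 2 c c = 2 c \left(-2 + c\right) c = 2 c^{2} \left(-2 + c\right)$)
$Z{\left(R \right)} = \frac{2 R}{-1 + R}$ ($Z{\left(R \right)} = \frac{R + R}{R - 1} = \frac{2 R}{-1 + R}$)
$\frac{Z{\left(10 \right)}}{U{\left(6 \right)} + 19} = \frac{2 \cdot 10 \frac{1}{-1 + 10}}{2 \cdot 6^{2} \left(-2 + 6\right) + 19} = \frac{2 \cdot 10 \cdot \frac{1}{9}}{2 \cdot 36 \cdot 4 + 19} = \frac{2 \cdot 10 \cdot \frac{1}{9}}{288 + 19} = \frac{1}{307} \cdot \frac{20}{9} = \frac{20}{2763}$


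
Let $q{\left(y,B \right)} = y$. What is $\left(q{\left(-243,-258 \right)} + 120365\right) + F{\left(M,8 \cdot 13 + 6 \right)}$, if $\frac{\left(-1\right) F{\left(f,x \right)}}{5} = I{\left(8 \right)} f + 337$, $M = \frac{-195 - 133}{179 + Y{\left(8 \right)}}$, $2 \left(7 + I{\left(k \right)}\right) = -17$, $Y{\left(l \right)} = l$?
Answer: $\frac{22122299}{187} \approx 1.183 \cdot 10^{5}$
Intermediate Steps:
$I{\left(k \right)} = - \frac{31}{2}$ ($I{\left(k \right)} = -7 + \frac{1}{2} \left(-17\right) = -7 - \frac{17}{2} = - \frac{31}{2}$)
$M = - \frac{328}{187}$ ($M = \frac{-195 - 133}{179 + 8} = - \frac{328}{187} \approx -1.754$)
$F{\left(f,x \right)} = -1685 + \frac{155 f}{2}$ ($F{\left(f,x \right)} = - 5 \left(- \frac{31 f}{2} + 337\right) = - 5 \left(337 - \frac{31 f}{2}\right) = -1685 + \frac{155 f}{2}$)
$\left(q{\left(-243,-258 \right)} + 120365\right) + F{\left(M,8 \cdot 13 + 6 \right)} = \left(-243 + 120365\right) + \left(-1685 + \frac{155}{2} \left(- \frac{328}{187}\right)\right) = 120122 - \frac{340515}{187} = \frac{22122299}{187}$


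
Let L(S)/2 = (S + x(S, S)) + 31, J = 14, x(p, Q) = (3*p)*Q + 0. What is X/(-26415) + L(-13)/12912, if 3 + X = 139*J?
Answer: 441289/56845080 ≈ 0.0077630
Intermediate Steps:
x(p, Q) = 3*Q*p (x(p, Q) = 3*Q*p + 0 = 3*Q*p)
L(S) = 62 + 2*S + 6*S² (L(S) = 2*((S + 3*S*S) + 31) = 2*((S + 3*S²) + 31) = 2*(31 + S + 3*S²) = 62 + 2*S + 6*S²)
X = 1943 (X = -3 + 139*14 = -3 + 1946 = 1943)
X/(-26415) + L(-13)/12912 = 1943/(-26415) + (62 + 2*(-13) + 6*(-13)²)/12912 = 1943*(-1/26415) + (62 - 26 + 6*169)*(1/12912) = -1943/26415 + (62 - 26 + 1014)*(1/12912) = -1943/26415 + 1050*(1/12912) = -1943/26415 + 175/2152 = 441289/56845080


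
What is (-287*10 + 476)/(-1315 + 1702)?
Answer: -266/43 ≈ -6.1860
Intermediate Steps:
(-287*10 + 476)/(-1315 + 1702) = (-2870 + 476)/387 = -2394*1/387 = -266/43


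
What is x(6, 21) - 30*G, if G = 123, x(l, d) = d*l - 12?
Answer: -3576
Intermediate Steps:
x(l, d) = -12 + d*l
x(6, 21) - 30*G = (-12 + 21*6) - 30*123 = (-12 + 126) - 3690 = 114 - 3690 = -3576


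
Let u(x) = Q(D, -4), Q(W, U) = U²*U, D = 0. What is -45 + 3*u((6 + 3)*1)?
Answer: -237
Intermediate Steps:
Q(W, U) = U³
u(x) = -64 (u(x) = (-4)³ = -64)
-45 + 3*u((6 + 3)*1) = -45 + 3*(-64) = -45 - 192 = -237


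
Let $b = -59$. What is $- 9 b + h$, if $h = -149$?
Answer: $382$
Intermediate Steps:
$- 9 b + h = \left(-9\right) \left(-59\right) - 149 = 531 - 149 = 382$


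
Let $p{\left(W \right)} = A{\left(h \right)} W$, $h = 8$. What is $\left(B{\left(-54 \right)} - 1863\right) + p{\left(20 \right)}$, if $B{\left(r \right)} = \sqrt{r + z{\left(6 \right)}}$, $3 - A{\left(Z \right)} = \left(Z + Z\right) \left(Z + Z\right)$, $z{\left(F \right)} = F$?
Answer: $-6923 + 4 i \sqrt{3} \approx -6923.0 + 6.9282 i$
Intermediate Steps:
$A{\left(Z \right)} = 3 - 4 Z^{2}$ ($A{\left(Z \right)} = 3 - \left(Z + Z\right) \left(Z + Z\right) = 3 - 2 Z 2 Z = 3 - 4 Z^{2}$)
$p{\left(W \right)} = - 253 W$ ($p{\left(W \right)} = \left(3 - 4 \cdot 8^{2}\right) W = \left(3 - 256\right) W = - 253 W$)
$B{\left(r \right)} = \sqrt{6 + r}$ ($B{\left(r \right)} = \sqrt{r + 6} = \sqrt{6 + r}$)
$\left(B{\left(-54 \right)} - 1863\right) + p{\left(20 \right)} = \left(\sqrt{6 - 54} - 1863\right) - 5060 = \left(\sqrt{-48} - 1863\right) - 5060 = \left(4 i \sqrt{3} - 1863\right) - 5060 = \left(-1863 + 4 i \sqrt{3}\right) - 5060 = -6923 + 4 i \sqrt{3}$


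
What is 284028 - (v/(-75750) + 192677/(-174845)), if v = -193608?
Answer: 125393069171233/441483625 ≈ 2.8403e+5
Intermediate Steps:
284028 - (v/(-75750) + 192677/(-174845)) = 284028 - (-193608/(-75750) + 192677/(-174845)) = 284028 - (-193608*(-1/75750) + 192677*(-1/174845)) = 284028 - (32268/12625 - 192677/174845) = 284028 - 1*641870267/441483625 = 284028 - 641870267/441483625 = 125393069171233/441483625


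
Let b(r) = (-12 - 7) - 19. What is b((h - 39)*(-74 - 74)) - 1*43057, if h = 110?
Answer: -43095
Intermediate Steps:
b(r) = -38 (b(r) = -19 - 19 = -38)
b((h - 39)*(-74 - 74)) - 1*43057 = -38 - 1*43057 = -38 - 43057 = -43095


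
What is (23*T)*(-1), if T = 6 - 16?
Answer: 230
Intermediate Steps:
T = -10
(23*T)*(-1) = (23*(-10))*(-1) = -230*(-1) = 230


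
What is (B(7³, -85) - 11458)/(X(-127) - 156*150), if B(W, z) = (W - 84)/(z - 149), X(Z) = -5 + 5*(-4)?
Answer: 2681431/5481450 ≈ 0.48918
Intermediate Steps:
X(Z) = -25 (X(Z) = -5 - 20 = -25)
B(W, z) = (-84 + W)/(-149 + z)
(B(7³, -85) - 11458)/(X(-127) - 156*150) = ((-84 + 7³)/(-149 - 85) - 11458)/(-25 - 156*150) = ((-84 + 343)/(-234) - 11458)/(-25 - 23400) = (-1/234*259 - 11458)/(-23425) = (-259/234 - 11458)*(-1/23425) = -2681431/234*(-1/23425) = 2681431/5481450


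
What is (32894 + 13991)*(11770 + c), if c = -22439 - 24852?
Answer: -1665402085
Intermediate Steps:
c = -47291
(32894 + 13991)*(11770 + c) = (32894 + 13991)*(11770 - 47291) = 46885*(-35521) = -1665402085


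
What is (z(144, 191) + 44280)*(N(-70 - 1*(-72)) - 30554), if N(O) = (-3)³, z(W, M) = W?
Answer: -1358530344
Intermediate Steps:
N(O) = -27
(z(144, 191) + 44280)*(N(-70 - 1*(-72)) - 30554) = (144 + 44280)*(-27 - 30554) = 44424*(-30581) = -1358530344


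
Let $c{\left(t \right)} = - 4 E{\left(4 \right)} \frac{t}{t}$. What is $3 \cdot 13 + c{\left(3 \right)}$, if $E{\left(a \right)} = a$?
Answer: $23$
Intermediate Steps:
$c{\left(t \right)} = -16$ ($c{\left(t \right)} = \left(-4\right) 4 \frac{t}{t} = \left(-16\right) 1 = -16$)
$3 \cdot 13 + c{\left(3 \right)} = 3 \cdot 13 - 16 = 39 - 16 = 23$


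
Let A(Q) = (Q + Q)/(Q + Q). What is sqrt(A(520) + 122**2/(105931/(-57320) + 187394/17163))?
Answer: 79*sqrt(20948668043908356049)/8923330327 ≈ 40.521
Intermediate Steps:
A(Q) = 1 (A(Q) = (2*Q)/((2*Q)) = (2*Q)*(1/(2*Q)) = 1)
sqrt(A(520) + 122**2/(105931/(-57320) + 187394/17163)) = sqrt(1 + 122**2/(105931/(-57320) + 187394/17163)) = sqrt(1 + 14884/(105931*(-1/57320) + 187394*(1/17163))) = sqrt(1 + 14884/(-105931/57320 + 187394/17163)) = sqrt(1 + 14884/(8923330327/983783160)) = sqrt(1 + 14884*(983783160/8923330327)) = sqrt(1 + 14642628553440/8923330327) = sqrt(14651551883767/8923330327) = 79*sqrt(20948668043908356049)/8923330327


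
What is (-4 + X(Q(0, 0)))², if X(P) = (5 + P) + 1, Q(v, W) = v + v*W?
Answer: 4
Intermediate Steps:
Q(v, W) = v + W*v
X(P) = 6 + P
(-4 + X(Q(0, 0)))² = (-4 + (6 + 0*(1 + 0)))² = (-4 + (6 + 0*1))² = (-4 + (6 + 0))² = (-4 + 6)² = 2² = 4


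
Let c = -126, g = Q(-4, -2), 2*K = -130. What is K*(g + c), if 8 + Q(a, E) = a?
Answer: 8970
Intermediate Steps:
K = -65 (K = (½)*(-130) = -65)
Q(a, E) = -8 + a
g = -12 (g = -8 - 4 = -12)
K*(g + c) = -65*(-12 - 126) = -65*(-138) = 8970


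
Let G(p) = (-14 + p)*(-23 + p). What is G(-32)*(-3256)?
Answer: -8237680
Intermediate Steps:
G(p) = (-23 + p)*(-14 + p)
G(-32)*(-3256) = (322 + (-32)**2 - 37*(-32))*(-3256) = (322 + 1024 + 1184)*(-3256) = 2530*(-3256) = -8237680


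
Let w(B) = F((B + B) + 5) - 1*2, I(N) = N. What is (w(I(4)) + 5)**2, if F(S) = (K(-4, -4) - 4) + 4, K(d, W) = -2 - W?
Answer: 25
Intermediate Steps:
F(S) = 2 (F(S) = ((-2 - 1*(-4)) - 4) + 4 = ((-2 + 4) - 4) + 4 = (2 - 4) + 4 = -2 + 4 = 2)
w(B) = 0 (w(B) = 2 - 1*2 = 2 - 2 = 0)
(w(I(4)) + 5)**2 = (0 + 5)**2 = 5**2 = 25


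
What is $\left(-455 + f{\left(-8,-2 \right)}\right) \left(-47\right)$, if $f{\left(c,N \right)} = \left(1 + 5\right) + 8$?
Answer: $20727$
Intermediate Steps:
$f{\left(c,N \right)} = 14$ ($f{\left(c,N \right)} = 6 + 8 = 14$)
$\left(-455 + f{\left(-8,-2 \right)}\right) \left(-47\right) = \left(-455 + 14\right) \left(-47\right) = \left(-441\right) \left(-47\right) = 20727$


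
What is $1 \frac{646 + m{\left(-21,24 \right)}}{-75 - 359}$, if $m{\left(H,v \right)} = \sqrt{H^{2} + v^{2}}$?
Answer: $- \frac{323}{217} - \frac{3 \sqrt{113}}{434} \approx -1.562$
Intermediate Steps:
$1 \frac{646 + m{\left(-21,24 \right)}}{-75 - 359} = 1 \frac{646 + \sqrt{\left(-21\right)^{2} + 24^{2}}}{-75 - 359} = 1 \frac{646 + \sqrt{441 + 576}}{-434} = 1 \left(646 + \sqrt{1017}\right) \left(- \frac{1}{434}\right) = 1 \left(646 + 3 \sqrt{113}\right) \left(- \frac{1}{434}\right) = 1 \left(- \frac{323}{217} - \frac{3 \sqrt{113}}{434}\right) = - \frac{323}{217} - \frac{3 \sqrt{113}}{434}$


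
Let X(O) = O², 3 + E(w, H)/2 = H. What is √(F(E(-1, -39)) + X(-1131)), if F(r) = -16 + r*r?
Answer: 7*√26249 ≈ 1134.1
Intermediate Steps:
E(w, H) = -6 + 2*H
F(r) = -16 + r²
√(F(E(-1, -39)) + X(-1131)) = √((-16 + (-6 + 2*(-39))²) + (-1131)²) = √((-16 + (-6 - 78)²) + 1279161) = √((-16 + (-84)²) + 1279161) = √((-16 + 7056) + 1279161) = √(7040 + 1279161) = √1286201 = 7*√26249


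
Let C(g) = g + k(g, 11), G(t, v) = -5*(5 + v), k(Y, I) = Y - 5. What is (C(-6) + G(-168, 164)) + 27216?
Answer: 26354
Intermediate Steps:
k(Y, I) = -5 + Y
G(t, v) = -25 - 5*v
C(g) = -5 + 2*g (C(g) = g + (-5 + g) = -5 + 2*g)
(C(-6) + G(-168, 164)) + 27216 = ((-5 + 2*(-6)) + (-25 - 5*164)) + 27216 = ((-5 - 12) + (-25 - 820)) + 27216 = (-17 - 845) + 27216 = -862 + 27216 = 26354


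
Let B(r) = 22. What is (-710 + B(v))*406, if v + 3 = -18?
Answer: -279328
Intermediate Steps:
v = -21 (v = -3 - 18 = -21)
(-710 + B(v))*406 = (-710 + 22)*406 = -688*406 = -279328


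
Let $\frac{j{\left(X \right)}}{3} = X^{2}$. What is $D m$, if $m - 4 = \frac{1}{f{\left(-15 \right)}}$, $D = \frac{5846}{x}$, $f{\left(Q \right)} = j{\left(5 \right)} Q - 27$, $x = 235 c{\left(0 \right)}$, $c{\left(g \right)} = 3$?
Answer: $\frac{13466261}{406080} \approx 33.162$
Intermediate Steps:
$j{\left(X \right)} = 3 X^{2}$
$x = 705$ ($x = 235 \cdot 3 = 705$)
$f{\left(Q \right)} = -27 + 75 Q$ ($f{\left(Q \right)} = 3 \cdot 5^{2} Q - 27 = 3 \cdot 25 Q - 27 = 75 Q - 27 = -27 + 75 Q$)
$D = \frac{5846}{705} \approx 8.2922$
$m = \frac{4607}{1152}$ ($m = 4 + \frac{1}{-27 + 75 \left(-15\right)} = 4 + \frac{1}{-27 - 1125} = 4 + \frac{1}{-1152} = 4 - \frac{1}{1152} = \frac{4607}{1152} \approx 3.9991$)
$D m = \frac{5846}{705} \cdot \frac{4607}{1152} = \frac{13466261}{406080}$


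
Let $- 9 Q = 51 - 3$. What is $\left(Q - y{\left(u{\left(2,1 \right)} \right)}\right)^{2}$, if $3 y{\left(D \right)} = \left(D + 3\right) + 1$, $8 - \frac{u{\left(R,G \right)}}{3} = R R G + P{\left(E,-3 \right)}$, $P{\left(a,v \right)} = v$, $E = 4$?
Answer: $\frac{1681}{9} \approx 186.78$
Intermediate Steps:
$u{\left(R,G \right)} = 33 - 3 G R^{2}$ ($u{\left(R,G \right)} = 24 - 3 \left(R R G - 3\right) = 24 - 3 \left(R^{2} G - 3\right) = 24 - 3 \left(G R^{2} - 3\right) = 24 - 3 \left(-3 + G R^{2}\right) = 24 - \left(-9 + 3 G R^{2}\right) = 33 - 3 G R^{2}$)
$Q = - \frac{16}{3}$ ($Q = - \frac{51 - 3}{9} = \left(- \frac{1}{9}\right) 48 = - \frac{16}{3} \approx -5.3333$)
$y{\left(D \right)} = \frac{4}{3} + \frac{D}{3}$ ($y{\left(D \right)} = \frac{\left(D + 3\right) + 1}{3} = \frac{\left(3 + D\right) + 1}{3} = \frac{4 + D}{3} = \frac{4}{3} + \frac{D}{3}$)
$\left(Q - y{\left(u{\left(2,1 \right)} \right)}\right)^{2} = \left(- \frac{16}{3} - \left(\frac{4}{3} + \frac{33 - 3 \cdot 2^{2}}{3}\right)\right)^{2} = \left(- \frac{16}{3} - \left(\frac{4}{3} + \frac{33 - 3 \cdot 4}{3}\right)\right)^{2} = \left(- \frac{16}{3} - \left(\frac{4}{3} + \frac{33 - 12}{3}\right)\right)^{2} = \left(- \frac{16}{3} - \left(\frac{4}{3} + \frac{1}{3} \cdot 21\right)\right)^{2} = \left(- \frac{16}{3} - \left(\frac{4}{3} + 7\right)\right)^{2} = \left(- \frac{16}{3} - \frac{25}{3}\right)^{2} = \left(- \frac{41}{3}\right)^{2} = \frac{1681}{9}$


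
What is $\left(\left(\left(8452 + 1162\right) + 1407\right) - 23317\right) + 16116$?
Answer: $3820$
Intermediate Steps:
$\left(\left(\left(8452 + 1162\right) + 1407\right) - 23317\right) + 16116 = \left(\left(9614 + 1407\right) - 23317\right) + 16116 = \left(11021 - 23317\right) + 16116 = -12296 + 16116 = 3820$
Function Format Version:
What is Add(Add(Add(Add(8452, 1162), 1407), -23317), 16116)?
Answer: 3820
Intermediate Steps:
Add(Add(Add(Add(8452, 1162), 1407), -23317), 16116) = Add(Add(Add(9614, 1407), -23317), 16116) = Add(Add(11021, -23317), 16116) = Add(-12296, 16116) = 3820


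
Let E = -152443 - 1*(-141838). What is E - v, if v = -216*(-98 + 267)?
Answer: 25899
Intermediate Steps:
v = -36504 (v = -216*169 = -36504)
E = -10605 (E = -152443 + 141838 = -10605)
E - v = -10605 - 1*(-36504) = -10605 + 36504 = 25899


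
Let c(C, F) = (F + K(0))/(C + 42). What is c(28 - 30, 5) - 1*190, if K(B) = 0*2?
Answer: -1519/8 ≈ -189.88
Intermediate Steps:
K(B) = 0
c(C, F) = F/(42 + C) (c(C, F) = (F + 0)/(C + 42) = F/(42 + C))
c(28 - 30, 5) - 1*190 = 5/(42 + (28 - 30)) - 1*190 = 5/(42 - 2) - 190 = 5/40 - 190 = 5*(1/40) - 190 = ⅛ - 190 = -1519/8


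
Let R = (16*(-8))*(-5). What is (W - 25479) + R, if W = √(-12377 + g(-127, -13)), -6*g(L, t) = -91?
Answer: -24839 + I*√445026/6 ≈ -24839.0 + 111.18*I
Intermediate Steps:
g(L, t) = 91/6 (g(L, t) = -⅙*(-91) = 91/6)
R = 640 (R = -128*(-5) = 640)
W = I*√445026/6 (W = √(-12377 + 91/6) = √(-74171/6) = I*√445026/6 ≈ 111.18*I)
(W - 25479) + R = (I*√445026/6 - 25479) + 640 = (-25479 + I*√445026/6) + 640 = -24839 + I*√445026/6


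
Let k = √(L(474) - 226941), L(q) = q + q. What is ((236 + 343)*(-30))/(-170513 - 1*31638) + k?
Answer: 17370/202151 + I*√225993 ≈ 0.085926 + 475.39*I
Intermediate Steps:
L(q) = 2*q
k = I*√225993 (k = √(2*474 - 226941) = √(948 - 226941) = √(-225993) = I*√225993 ≈ 475.39*I)
((236 + 343)*(-30))/(-170513 - 1*31638) + k = ((236 + 343)*(-30))/(-170513 - 1*31638) + I*√225993 = (579*(-30))/(-170513 - 31638) + I*√225993 = -17370/(-202151) + I*√225993 = -17370*(-1/202151) + I*√225993 = 17370/202151 + I*√225993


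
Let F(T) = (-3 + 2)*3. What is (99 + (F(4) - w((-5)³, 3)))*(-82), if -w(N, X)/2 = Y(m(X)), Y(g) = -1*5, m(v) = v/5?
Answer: -7052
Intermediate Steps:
F(T) = -3 (F(T) = -1*3 = -3)
m(v) = v/5 (m(v) = v*(⅕) = v/5)
Y(g) = -5
w(N, X) = 10 (w(N, X) = -2*(-5) = 10)
(99 + (F(4) - w((-5)³, 3)))*(-82) = (99 + (-3 - 1*10))*(-82) = (99 + (-3 - 10))*(-82) = (99 - 13)*(-82) = 86*(-82) = -7052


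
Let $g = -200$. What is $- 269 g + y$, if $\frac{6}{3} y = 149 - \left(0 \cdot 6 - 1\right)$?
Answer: $53875$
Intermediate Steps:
$y = 75$ ($y = \frac{149 - \left(0 \cdot 6 - 1\right)}{2} = \frac{149 - \left(0 - 1\right)}{2} = \frac{149 - -1}{2} = \frac{149 + 1}{2} = \frac{1}{2} \cdot 150 = 75$)
$- 269 g + y = \left(-269\right) \left(-200\right) + 75 = 53800 + 75 = 53875$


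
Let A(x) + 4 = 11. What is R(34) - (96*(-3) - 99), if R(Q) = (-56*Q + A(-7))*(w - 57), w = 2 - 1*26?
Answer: 154044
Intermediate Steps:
A(x) = 7 (A(x) = -4 + 11 = 7)
w = -24 (w = 2 - 26 = -24)
R(Q) = -567 + 4536*Q (R(Q) = (-56*Q + 7)*(-24 - 57) = (7 - 56*Q)*(-81) = -567 + 4536*Q)
R(34) - (96*(-3) - 99) = (-567 + 4536*34) - (96*(-3) - 99) = (-567 + 154224) - (-288 - 99) = 153657 - 1*(-387) = 153657 + 387 = 154044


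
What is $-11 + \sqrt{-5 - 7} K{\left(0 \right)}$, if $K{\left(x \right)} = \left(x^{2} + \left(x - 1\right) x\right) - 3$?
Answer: $-11 - 6 i \sqrt{3} \approx -11.0 - 10.392 i$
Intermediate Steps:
$K{\left(x \right)} = -3 + x^{2} + x \left(-1 + x\right)$ ($K{\left(x \right)} = \left(x^{2} + \left(-1 + x\right) x\right) - 3 = \left(x^{2} + x \left(-1 + x\right)\right) - 3 = -3 + x^{2} + x \left(-1 + x\right)$)
$-11 + \sqrt{-5 - 7} K{\left(0 \right)} = -11 + \sqrt{-5 - 7} \left(-3 - 0 + 2 \cdot 0^{2}\right) = -11 + \sqrt{-12} \left(-3 + 0 + 2 \cdot 0\right) = -11 + 2 i \sqrt{3} \left(-3 + 0 + 0\right) = -11 + 2 i \sqrt{3} \left(-3\right) = -11 - 6 i \sqrt{3}$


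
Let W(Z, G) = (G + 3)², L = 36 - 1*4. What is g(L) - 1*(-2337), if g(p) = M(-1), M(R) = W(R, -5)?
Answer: 2341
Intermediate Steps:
L = 32 (L = 36 - 4 = 32)
W(Z, G) = (3 + G)²
M(R) = 4 (M(R) = (3 - 5)² = (-2)² = 4)
g(p) = 4
g(L) - 1*(-2337) = 4 - 1*(-2337) = 4 + 2337 = 2341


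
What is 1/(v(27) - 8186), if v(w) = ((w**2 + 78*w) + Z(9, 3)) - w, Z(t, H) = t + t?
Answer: -1/5360 ≈ -0.00018657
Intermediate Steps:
Z(t, H) = 2*t
v(w) = 18 + w**2 + 77*w (v(w) = ((w**2 + 78*w) + 2*9) - w = ((w**2 + 78*w) + 18) - w = (18 + w**2 + 78*w) - w = 18 + w**2 + 77*w)
1/(v(27) - 8186) = 1/((18 + 27**2 + 77*27) - 8186) = 1/((18 + 729 + 2079) - 8186) = 1/(2826 - 8186) = 1/(-5360) = -1/5360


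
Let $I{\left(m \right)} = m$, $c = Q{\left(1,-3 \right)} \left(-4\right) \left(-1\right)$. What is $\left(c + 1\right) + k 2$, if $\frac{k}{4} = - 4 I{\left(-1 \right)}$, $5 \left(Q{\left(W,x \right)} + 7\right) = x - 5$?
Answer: $- \frac{7}{5} \approx -1.4$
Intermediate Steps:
$Q{\left(W,x \right)} = -8 + \frac{x}{5}$ ($Q{\left(W,x \right)} = -7 + \frac{x - 5}{5} = -7 + \frac{-5 + x}{5} = -7 + \left(-1 + \frac{x}{5}\right) = -8 + \frac{x}{5}$)
$c = - \frac{172}{5}$ ($c = \left(-8 + \frac{1}{5} \left(-3\right)\right) \left(-4\right) \left(-1\right) = \left(-8 - \frac{3}{5}\right) \left(-4\right) \left(-1\right) = \left(- \frac{43}{5}\right) \left(-4\right) \left(-1\right) = \frac{172}{5} \left(-1\right) = - \frac{172}{5} \approx -34.4$)
$k = 16$ ($k = 4 \left(\left(-4\right) \left(-1\right)\right) = 4 \cdot 4 = 16$)
$\left(c + 1\right) + k 2 = \left(- \frac{172}{5} + 1\right) + 16 \cdot 2 = - \frac{167}{5} + 32 = - \frac{7}{5}$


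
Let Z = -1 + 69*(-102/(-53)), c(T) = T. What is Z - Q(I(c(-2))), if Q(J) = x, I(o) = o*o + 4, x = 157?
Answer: -1336/53 ≈ -25.208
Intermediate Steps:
I(o) = 4 + o**2 (I(o) = o**2 + 4 = 4 + o**2)
Z = 6985/53 (Z = -1 + 69*(-102*(-1/53)) = -1 + 69*(102/53) = -1 + 7038/53 = 6985/53 ≈ 131.79)
Q(J) = 157
Z - Q(I(c(-2))) = 6985/53 - 1*157 = 6985/53 - 157 = -1336/53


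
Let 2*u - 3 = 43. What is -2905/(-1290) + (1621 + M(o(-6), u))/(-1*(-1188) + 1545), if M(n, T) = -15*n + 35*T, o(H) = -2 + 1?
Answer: 739217/235038 ≈ 3.1451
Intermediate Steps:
u = 23 (u = 3/2 + (1/2)*43 = 3/2 + 43/2 = 23)
o(H) = -1
-2905/(-1290) + (1621 + M(o(-6), u))/(-1*(-1188) + 1545) = -2905/(-1290) + (1621 + (-15*(-1) + 35*23))/(-1*(-1188) + 1545) = -2905*(-1/1290) + (1621 + (15 + 805))/(1188 + 1545) = 581/258 + (1621 + 820)/2733 = 581/258 + 2441*(1/2733) = 581/258 + 2441/2733 = 739217/235038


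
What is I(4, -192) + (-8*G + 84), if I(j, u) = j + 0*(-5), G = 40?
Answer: -232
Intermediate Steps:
I(j, u) = j (I(j, u) = j + 0 = j)
I(4, -192) + (-8*G + 84) = 4 + (-8*40 + 84) = 4 + (-320 + 84) = 4 - 236 = -232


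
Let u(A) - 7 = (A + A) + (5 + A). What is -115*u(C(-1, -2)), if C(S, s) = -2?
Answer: -690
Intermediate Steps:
u(A) = 12 + 3*A (u(A) = 7 + ((A + A) + (5 + A)) = 7 + (2*A + (5 + A)) = 7 + (5 + 3*A) = 12 + 3*A)
-115*u(C(-1, -2)) = -115*(12 + 3*(-2)) = -115*(12 - 6) = -115*6 = -690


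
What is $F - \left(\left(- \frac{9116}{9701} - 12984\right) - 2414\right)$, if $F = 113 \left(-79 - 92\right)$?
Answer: $- \frac{38067309}{9701} \approx -3924.1$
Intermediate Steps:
$F = -19323$ ($F = 113 \left(-171\right) = -19323$)
$F - \left(\left(- \frac{9116}{9701} - 12984\right) - 2414\right) = -19323 - \left(\left(- \frac{9116}{9701} - 12984\right) - 2414\right) = -19323 - \left(- \frac{125966900}{9701} - 2414\right) = -19323 - - \frac{149385114}{9701} = -19323 + \frac{149385114}{9701} = - \frac{38067309}{9701}$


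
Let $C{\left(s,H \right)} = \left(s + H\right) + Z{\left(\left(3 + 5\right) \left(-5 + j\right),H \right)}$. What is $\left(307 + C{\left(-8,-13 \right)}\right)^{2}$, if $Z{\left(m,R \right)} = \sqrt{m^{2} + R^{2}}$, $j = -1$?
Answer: $\left(286 + \sqrt{2473}\right)^{2} \approx 1.1271 \cdot 10^{5}$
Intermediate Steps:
$Z{\left(m,R \right)} = \sqrt{R^{2} + m^{2}}$
$C{\left(s,H \right)} = H + s + \sqrt{2304 + H^{2}}$ ($C{\left(s,H \right)} = \left(s + H\right) + \sqrt{H^{2} + \left(\left(3 + 5\right) \left(-5 - 1\right)\right)^{2}} = \left(H + s\right) + \sqrt{H^{2} + \left(8 \left(-6\right)\right)^{2}} = \left(H + s\right) + \sqrt{H^{2} + \left(-48\right)^{2}} = \left(H + s\right) + \sqrt{H^{2} + 2304} = \left(H + s\right) + \sqrt{2304 + H^{2}} = H + s + \sqrt{2304 + H^{2}}$)
$\left(307 + C{\left(-8,-13 \right)}\right)^{2} = \left(307 - \left(21 - \sqrt{2304 + \left(-13\right)^{2}}\right)\right)^{2} = \left(307 - \left(21 - \sqrt{2304 + 169}\right)\right)^{2} = \left(307 - \left(21 - \sqrt{2473}\right)\right)^{2} = \left(286 + \sqrt{2473}\right)^{2}$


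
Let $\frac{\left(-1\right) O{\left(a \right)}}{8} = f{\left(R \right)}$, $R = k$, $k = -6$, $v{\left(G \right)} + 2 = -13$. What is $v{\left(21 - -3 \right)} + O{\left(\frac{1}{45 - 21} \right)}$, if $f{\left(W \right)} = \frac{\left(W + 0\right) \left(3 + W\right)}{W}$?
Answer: $9$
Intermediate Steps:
$v{\left(G \right)} = -15$ ($v{\left(G \right)} = -2 - 13 = -15$)
$R = -6$
$f{\left(W \right)} = 3 + W$ ($f{\left(W \right)} = \frac{W \left(3 + W\right)}{W} = 3 + W$)
$O{\left(a \right)} = 24$ ($O{\left(a \right)} = - 8 \left(3 - 6\right) = \left(-8\right) \left(-3\right) = 24$)
$v{\left(21 - -3 \right)} + O{\left(\frac{1}{45 - 21} \right)} = -15 + 24 = 9$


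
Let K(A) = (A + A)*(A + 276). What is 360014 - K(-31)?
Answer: 375204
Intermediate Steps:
K(A) = 2*A*(276 + A) (K(A) = (2*A)*(276 + A) = 2*A*(276 + A))
360014 - K(-31) = 360014 - 2*(-31)*(276 - 31) = 360014 - 2*(-31)*245 = 360014 - 1*(-15190) = 360014 + 15190 = 375204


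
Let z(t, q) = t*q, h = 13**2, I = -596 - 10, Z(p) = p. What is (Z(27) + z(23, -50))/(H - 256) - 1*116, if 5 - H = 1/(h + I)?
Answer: -12232825/109686 ≈ -111.53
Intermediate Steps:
I = -606
h = 169
z(t, q) = q*t
H = 2186/437 (H = 5 - 1/(169 - 606) = 5 - 1/(-437) = 5 - 1*(-1/437) = 5 + 1/437 = 2186/437 ≈ 5.0023)
(Z(27) + z(23, -50))/(H - 256) - 1*116 = (27 - 50*23)/(2186/437 - 256) - 1*116 = (27 - 1150)/(-109686/437) - 116 = -1123*(-437/109686) - 116 = 490751/109686 - 116 = -12232825/109686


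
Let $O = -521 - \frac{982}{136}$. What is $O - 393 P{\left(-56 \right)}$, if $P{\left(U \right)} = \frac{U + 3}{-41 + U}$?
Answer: $- \frac{4900515}{6596} \approx -742.95$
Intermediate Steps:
$O = - \frac{35919}{68}$ ($O = -521 - \frac{491}{68} = - \frac{35919}{68} \approx -528.22$)
$P{\left(U \right)} = \frac{3 + U}{-41 + U}$
$O - 393 P{\left(-56 \right)} = - \frac{35919}{68} - 393 \frac{3 - 56}{-41 - 56} = - \frac{35919}{68} - 393 \frac{1}{-97} \left(-53\right) = - \frac{35919}{68} - 393 \left(\left(- \frac{1}{97}\right) \left(-53\right)\right) = - \frac{35919}{68} - \frac{20829}{97} = - \frac{4900515}{6596}$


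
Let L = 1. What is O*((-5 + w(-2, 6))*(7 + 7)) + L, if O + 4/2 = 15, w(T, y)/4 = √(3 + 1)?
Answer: 547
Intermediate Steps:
w(T, y) = 8 (w(T, y) = 4*√(3 + 1) = 4*√4 = 4*2 = 8)
O = 13 (O = -2 + 15 = 13)
O*((-5 + w(-2, 6))*(7 + 7)) + L = 13*((-5 + 8)*(7 + 7)) + 1 = 13*(3*14) + 1 = 13*42 + 1 = 546 + 1 = 547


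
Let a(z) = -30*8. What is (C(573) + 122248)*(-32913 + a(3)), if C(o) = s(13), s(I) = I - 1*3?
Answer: -4053219474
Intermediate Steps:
s(I) = -3 + I (s(I) = I - 3 = -3 + I)
C(o) = 10 (C(o) = -3 + 13 = 10)
a(z) = -240
(C(573) + 122248)*(-32913 + a(3)) = (10 + 122248)*(-32913 - 240) = 122258*(-33153) = -4053219474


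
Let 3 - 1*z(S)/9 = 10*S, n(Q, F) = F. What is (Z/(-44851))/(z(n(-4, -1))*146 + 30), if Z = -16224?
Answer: 676/31978763 ≈ 2.1139e-5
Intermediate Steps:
z(S) = 27 - 90*S
(Z/(-44851))/(z(n(-4, -1))*146 + 30) = (-16224/(-44851))/((27 - 90*(-1))*146 + 30) = (-16224*(-1/44851))/((27 + 90)*146 + 30) = 16224/(44851*(117*146 + 30)) = 16224/(44851*(17082 + 30)) = (16224/44851)/17112 = (16224/44851)*(1/17112) = 676/31978763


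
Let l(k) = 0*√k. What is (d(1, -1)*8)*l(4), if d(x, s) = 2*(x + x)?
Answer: 0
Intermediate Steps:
d(x, s) = 4*x (d(x, s) = 2*(2*x) = 4*x)
l(k) = 0
(d(1, -1)*8)*l(4) = ((4*1)*8)*0 = (4*8)*0 = 32*0 = 0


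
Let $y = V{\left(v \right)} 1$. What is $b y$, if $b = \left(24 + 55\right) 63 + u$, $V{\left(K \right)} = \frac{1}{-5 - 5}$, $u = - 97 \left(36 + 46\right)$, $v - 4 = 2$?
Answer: $\frac{2977}{10} \approx 297.7$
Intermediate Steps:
$v = 6$ ($v = 4 + 2 = 6$)
$u = -7954$ ($u = \left(-97\right) 82 = -7954$)
$V{\left(K \right)} = - \frac{1}{10}$ ($V{\left(K \right)} = \frac{1}{-10} = - \frac{1}{10}$)
$b = -2977$ ($b = \left(24 + 55\right) 63 - 7954 = 79 \cdot 63 - 7954 = 4977 - 7954 = -2977$)
$y = - \frac{1}{10}$ ($y = \left(- \frac{1}{10}\right) 1 = - \frac{1}{10} \approx -0.1$)
$b y = \left(-2977\right) \left(- \frac{1}{10}\right) = \frac{2977}{10}$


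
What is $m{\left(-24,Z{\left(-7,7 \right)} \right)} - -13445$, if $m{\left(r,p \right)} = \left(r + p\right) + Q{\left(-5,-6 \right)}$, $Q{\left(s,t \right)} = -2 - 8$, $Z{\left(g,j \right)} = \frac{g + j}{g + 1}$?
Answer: $13411$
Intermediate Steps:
$Z{\left(g,j \right)} = \frac{g + j}{1 + g}$
$Q{\left(s,t \right)} = -10$ ($Q{\left(s,t \right)} = -2 - 8 = -10$)
$m{\left(r,p \right)} = -10 + p + r$ ($m{\left(r,p \right)} = \left(r + p\right) - 10 = \left(p + r\right) - 10 = -10 + p + r$)
$m{\left(-24,Z{\left(-7,7 \right)} \right)} - -13445 = \left(-10 + \frac{-7 + 7}{1 - 7} - 24\right) - -13445 = \left(-10 + \frac{1}{-6} \cdot 0 - 24\right) + 13445 = \left(-10 - 0 - 24\right) + 13445 = \left(-10 + 0 - 24\right) + 13445 = -34 + 13445 = 13411$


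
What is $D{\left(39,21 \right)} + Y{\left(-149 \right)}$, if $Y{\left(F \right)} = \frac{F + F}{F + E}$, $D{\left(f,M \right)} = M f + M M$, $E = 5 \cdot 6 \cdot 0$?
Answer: $1262$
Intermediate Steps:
$E = 0$ ($E = 30 \cdot 0 = 0$)
$D{\left(f,M \right)} = M^{2} + M f$ ($D{\left(f,M \right)} = M f + M^{2} = M^{2} + M f$)
$Y{\left(F \right)} = 2$ ($Y{\left(F \right)} = \frac{F + F}{F + 0} = \frac{2 F}{F} = 2$)
$D{\left(39,21 \right)} + Y{\left(-149 \right)} = 21 \left(21 + 39\right) + 2 = 21 \cdot 60 + 2 = 1260 + 2 = 1262$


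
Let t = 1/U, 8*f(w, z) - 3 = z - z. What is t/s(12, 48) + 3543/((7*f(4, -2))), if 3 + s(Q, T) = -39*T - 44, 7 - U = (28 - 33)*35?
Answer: 471398511/349258 ≈ 1349.7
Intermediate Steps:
U = 182 (U = 7 - (28 - 33)*35 = 7 - (-5)*35 = 7 - 1*(-175) = 7 + 175 = 182)
s(Q, T) = -47 - 39*T (s(Q, T) = -3 + (-39*T - 44) = -3 + (-44 - 39*T) = -47 - 39*T)
f(w, z) = 3/8 (f(w, z) = 3/8 + (z - z)/8 = 3/8 + (⅛)*0 = 3/8 + 0 = 3/8)
t = 1/182 ≈ 0.0054945
t/s(12, 48) + 3543/((7*f(4, -2))) = 1/(182*(-47 - 39*48)) + 3543/((7*(3/8))) = 1/(182*(-47 - 1872)) + 3543/(21/8) = (1/182)/(-1919) + 3543*(8/21) = (1/182)*(-1/1919) + 9448/7 = -1/349258 + 9448/7 = 471398511/349258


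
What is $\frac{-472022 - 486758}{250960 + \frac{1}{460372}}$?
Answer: $- \frac{441395466160}{115534957121} \approx -3.8204$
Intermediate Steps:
$\frac{-472022 - 486758}{250960 + \frac{1}{460372}} = - \frac{958780}{250960 + \frac{1}{460372}} = - \frac{958780}{\frac{115534957121}{460372}} = \left(-958780\right) \frac{460372}{115534957121} = - \frac{441395466160}{115534957121}$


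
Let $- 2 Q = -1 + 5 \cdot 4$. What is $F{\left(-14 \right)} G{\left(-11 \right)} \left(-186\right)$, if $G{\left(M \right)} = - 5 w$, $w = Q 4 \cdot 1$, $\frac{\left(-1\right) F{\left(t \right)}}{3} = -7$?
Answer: $-742140$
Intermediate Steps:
$Q = - \frac{19}{2}$ ($Q = - \frac{-1 + 5 \cdot 4}{2} = - \frac{-1 + 20}{2} = \left(- \frac{1}{2}\right) 19 = - \frac{19}{2} \approx -9.5$)
$F{\left(t \right)} = 21$ ($F{\left(t \right)} = \left(-3\right) \left(-7\right) = 21$)
$w = -38$ ($w = \left(- \frac{19}{2}\right) 4 \cdot 1 = \left(-38\right) 1 = -38$)
$G{\left(M \right)} = 190$ ($G{\left(M \right)} = \left(-5\right) \left(-38\right) = 190$)
$F{\left(-14 \right)} G{\left(-11 \right)} \left(-186\right) = 21 \cdot 190 \left(-186\right) = 3990 \left(-186\right) = -742140$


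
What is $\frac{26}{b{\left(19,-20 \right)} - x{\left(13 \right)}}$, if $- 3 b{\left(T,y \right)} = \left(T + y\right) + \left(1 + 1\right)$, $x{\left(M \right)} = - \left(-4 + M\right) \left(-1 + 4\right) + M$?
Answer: $\frac{78}{41} \approx 1.9024$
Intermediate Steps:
$x{\left(M \right)} = 12 - 2 M$ ($x{\left(M \right)} = - \left(-4 + M\right) 3 + M = - (-12 + 3 M) + M = \left(12 - 3 M\right) + M = 12 - 2 M$)
$b{\left(T,y \right)} = - \frac{2}{3} - \frac{T}{3} - \frac{y}{3}$ ($b{\left(T,y \right)} = - \frac{\left(T + y\right) + \left(1 + 1\right)}{3} = - \frac{\left(T + y\right) + 2}{3} = - \frac{2 + T + y}{3} = - \frac{2}{3} - \frac{T}{3} - \frac{y}{3}$)
$\frac{26}{b{\left(19,-20 \right)} - x{\left(13 \right)}} = \frac{26}{\left(- \frac{2}{3} - \frac{19}{3} - - \frac{20}{3}\right) - \left(12 - 26\right)} = \frac{26}{\left(- \frac{2}{3} - \frac{19}{3} + \frac{20}{3}\right) - \left(12 - 26\right)} = \frac{26}{- \frac{1}{3} - -14} = \frac{26}{- \frac{1}{3} + 14} = \frac{26}{\frac{41}{3}} = 26 \cdot \frac{3}{41} = \frac{78}{41}$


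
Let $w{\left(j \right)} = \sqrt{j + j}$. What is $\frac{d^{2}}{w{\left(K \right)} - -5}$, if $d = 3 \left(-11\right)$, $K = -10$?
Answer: $121 - \frac{242 i \sqrt{5}}{5} \approx 121.0 - 108.23 i$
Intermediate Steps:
$w{\left(j \right)} = \sqrt{2} \sqrt{j}$ ($w{\left(j \right)} = \sqrt{2 j} = \sqrt{2} \sqrt{j}$)
$d = -33$
$\frac{d^{2}}{w{\left(K \right)} - -5} = \frac{\left(-33\right)^{2}}{\sqrt{2} \sqrt{-10} - -5} = \frac{1089}{\sqrt{2} i \sqrt{10} + 5} = \frac{1089}{2 i \sqrt{5} + 5} = \frac{1089}{5 + 2 i \sqrt{5}}$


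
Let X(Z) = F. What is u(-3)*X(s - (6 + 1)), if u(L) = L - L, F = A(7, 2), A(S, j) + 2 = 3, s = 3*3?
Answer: 0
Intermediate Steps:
s = 9
A(S, j) = 1 (A(S, j) = -2 + 3 = 1)
F = 1
u(L) = 0
X(Z) = 1
u(-3)*X(s - (6 + 1)) = 0*1 = 0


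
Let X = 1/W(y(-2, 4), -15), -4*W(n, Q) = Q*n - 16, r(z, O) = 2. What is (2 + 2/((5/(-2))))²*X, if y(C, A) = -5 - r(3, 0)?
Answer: -144/2225 ≈ -0.064719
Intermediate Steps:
y(C, A) = -7 (y(C, A) = -5 - 1*2 = -5 - 2 = -7)
W(n, Q) = 4 - Q*n/4 (W(n, Q) = -(Q*n - 16)/4 = -(-16 + Q*n)/4 = 4 - Q*n/4)
X = -4/89 (X = 1/(4 - ¼*(-15)*(-7)) = 1/(4 - 105/4) = 1/(-89/4) = -4/89 ≈ -0.044944)
(2 + 2/((5/(-2))))²*X = (2 + 2/((5/(-2))))²*(-4/89) = (2 + 2/((5*(-½))))²*(-4/89) = (2 + 2/(-5/2))²*(-4/89) = (2 + 2*(-⅖))²*(-4/89) = (2 - ⅘)²*(-4/89) = (6/5)²*(-4/89) = (36/25)*(-4/89) = -144/2225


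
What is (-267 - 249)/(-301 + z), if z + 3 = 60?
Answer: 129/61 ≈ 2.1148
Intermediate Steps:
z = 57 (z = -3 + 60 = 57)
(-267 - 249)/(-301 + z) = (-267 - 249)/(-301 + 57) = -516/(-244) = -516*(-1/244) = 129/61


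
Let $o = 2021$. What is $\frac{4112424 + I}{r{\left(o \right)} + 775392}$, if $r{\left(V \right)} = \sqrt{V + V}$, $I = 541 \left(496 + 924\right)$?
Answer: $\frac{1892206156224}{300616374811} - \frac{2440322 \sqrt{4042}}{300616374811} \approx 6.2939$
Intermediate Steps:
$I = 768220$ ($I = 541 \cdot 1420 = 768220$)
$r{\left(V \right)} = \sqrt{2} \sqrt{V}$ ($r{\left(V \right)} = \sqrt{2 V} = \sqrt{2} \sqrt{V}$)
$\frac{4112424 + I}{r{\left(o \right)} + 775392} = \frac{4112424 + 768220}{\sqrt{2} \sqrt{2021} + 775392} = \frac{4880644}{\sqrt{4042} + 775392} = \frac{4880644}{775392 + \sqrt{4042}}$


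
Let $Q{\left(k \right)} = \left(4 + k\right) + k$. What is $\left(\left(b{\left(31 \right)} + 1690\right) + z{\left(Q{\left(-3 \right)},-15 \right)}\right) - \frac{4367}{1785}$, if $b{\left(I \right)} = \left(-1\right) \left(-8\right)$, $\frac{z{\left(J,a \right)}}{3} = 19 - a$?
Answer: $\frac{3208633}{1785} \approx 1797.6$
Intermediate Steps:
$Q{\left(k \right)} = 4 + 2 k$
$z{\left(J,a \right)} = 57 - 3 a$ ($z{\left(J,a \right)} = 3 \left(19 - a\right) = 57 - 3 a$)
$b{\left(I \right)} = 8$
$\left(\left(b{\left(31 \right)} + 1690\right) + z{\left(Q{\left(-3 \right)},-15 \right)}\right) - \frac{4367}{1785} = \left(\left(8 + 1690\right) + \left(57 - -45\right)\right) - \frac{4367}{1785} = \left(1698 + \left(57 + 45\right)\right) - \frac{4367}{1785} = \left(1698 + 102\right) - \frac{4367}{1785} = 1800 - \frac{4367}{1785} = \frac{3208633}{1785}$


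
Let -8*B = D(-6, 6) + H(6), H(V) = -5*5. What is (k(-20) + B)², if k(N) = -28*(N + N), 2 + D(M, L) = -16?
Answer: 81054009/64 ≈ 1.2665e+6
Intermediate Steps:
D(M, L) = -18 (D(M, L) = -2 - 16 = -18)
k(N) = -56*N
H(V) = -25
B = 43/8 (B = -(-18 - 25)/8 = -⅛*(-43) = 43/8 ≈ 5.3750)
(k(-20) + B)² = (-56*(-20) + 43/8)² = (1120 + 43/8)² = (9003/8)² = 81054009/64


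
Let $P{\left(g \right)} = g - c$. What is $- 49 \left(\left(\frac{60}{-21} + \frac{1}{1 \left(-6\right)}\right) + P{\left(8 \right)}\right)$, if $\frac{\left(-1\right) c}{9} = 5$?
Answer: $- \frac{14693}{6} \approx -2448.8$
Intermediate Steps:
$c = -45$ ($c = \left(-9\right) 5 = -45$)
$P{\left(g \right)} = 45 + g$ ($P{\left(g \right)} = g - -45 = g + 45 = 45 + g$)
$- 49 \left(\left(\frac{60}{-21} + \frac{1}{1 \left(-6\right)}\right) + P{\left(8 \right)}\right) = - 49 \left(\left(\frac{60}{-21} + \frac{1}{1 \left(-6\right)}\right) + \left(45 + 8\right)\right) = - 49 \left(\left(60 \left(- \frac{1}{21}\right) + 1 \left(- \frac{1}{6}\right)\right) + 53\right) = - 49 \left(\left(- \frac{20}{7} - \frac{1}{6}\right) + 53\right) = - 49 \left(- \frac{127}{42} + 53\right) = \left(-49\right) \frac{2099}{42} = - \frac{14693}{6}$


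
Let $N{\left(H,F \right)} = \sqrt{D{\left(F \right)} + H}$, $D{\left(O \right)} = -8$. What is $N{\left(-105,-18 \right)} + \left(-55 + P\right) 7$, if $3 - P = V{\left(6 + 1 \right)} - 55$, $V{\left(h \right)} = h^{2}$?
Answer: $-322 + i \sqrt{113} \approx -322.0 + 10.63 i$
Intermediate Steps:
$N{\left(H,F \right)} = \sqrt{-8 + H}$
$P = 9$ ($P = 3 - \left(\left(6 + 1\right)^{2} - 55\right) = 3 - \left(7^{2} - 55\right) = 3 - \left(49 - 55\right) = 3 - -6 = 3 + 6 = 9$)
$N{\left(-105,-18 \right)} + \left(-55 + P\right) 7 = \sqrt{-8 - 105} + \left(-55 + 9\right) 7 = \sqrt{-113} - 322 = i \sqrt{113} - 322 = -322 + i \sqrt{113}$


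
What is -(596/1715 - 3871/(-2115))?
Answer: -1579861/725445 ≈ -2.1778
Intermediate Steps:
-(596/1715 - 3871/(-2115)) = -(596*(1/1715) - 3871*(-1/2115)) = -(596/1715 + 3871/2115) = -1*1579861/725445 = -1579861/725445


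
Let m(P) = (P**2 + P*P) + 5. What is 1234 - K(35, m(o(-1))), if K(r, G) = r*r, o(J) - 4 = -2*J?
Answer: 9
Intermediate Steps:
o(J) = 4 - 2*J
m(P) = 5 + 2*P**2 (m(P) = (P**2 + P**2) + 5 = 2*P**2 + 5 = 5 + 2*P**2)
K(r, G) = r**2
1234 - K(35, m(o(-1))) = 1234 - 1*35**2 = 1234 - 1*1225 = 1234 - 1225 = 9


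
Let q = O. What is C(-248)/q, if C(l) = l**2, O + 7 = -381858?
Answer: -61504/381865 ≈ -0.16106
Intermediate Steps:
O = -381865 (O = -7 - 381858 = -381865)
q = -381865
C(-248)/q = (-248)**2/(-381865) = 61504*(-1/381865) = -61504/381865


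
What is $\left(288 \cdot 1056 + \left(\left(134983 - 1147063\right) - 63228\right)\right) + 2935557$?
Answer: $2164377$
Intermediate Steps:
$\left(288 \cdot 1056 + \left(\left(134983 - 1147063\right) - 63228\right)\right) + 2935557 = \left(304128 - 1075308\right) + 2935557 = -771180 + 2935557 = 2164377$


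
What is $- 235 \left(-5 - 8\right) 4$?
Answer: $12220$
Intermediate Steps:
$- 235 \left(-5 - 8\right) 4 = - 235 \left(\left(-13\right) 4\right) = \left(-235\right) \left(-52\right) = 12220$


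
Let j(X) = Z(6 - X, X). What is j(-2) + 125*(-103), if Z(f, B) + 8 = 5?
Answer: -12878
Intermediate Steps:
Z(f, B) = -3 (Z(f, B) = -8 + 5 = -3)
j(X) = -3
j(-2) + 125*(-103) = -3 + 125*(-103) = -3 - 12875 = -12878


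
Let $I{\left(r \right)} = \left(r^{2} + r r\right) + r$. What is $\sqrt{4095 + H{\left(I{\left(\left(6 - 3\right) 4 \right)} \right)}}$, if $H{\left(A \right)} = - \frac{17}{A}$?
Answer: $\frac{19 \sqrt{10209}}{30} \approx 63.992$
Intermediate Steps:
$I{\left(r \right)} = r + 2 r^{2}$ ($I{\left(r \right)} = \left(r^{2} + r^{2}\right) + r = 2 r^{2} + r = r + 2 r^{2}$)
$\sqrt{4095 + H{\left(I{\left(\left(6 - 3\right) 4 \right)} \right)}} = \sqrt{4095 - \frac{17}{\left(6 - 3\right) 4 \left(1 + 2 \left(6 - 3\right) 4\right)}} = \sqrt{4095 - \frac{17}{3 \cdot 4 \left(1 + 2 \cdot 3 \cdot 4\right)}} = \sqrt{4095 - \frac{17}{12 \left(1 + 2 \cdot 12\right)}} = \sqrt{4095 - \frac{17}{12 \left(1 + 24\right)}} = \sqrt{4095 - \frac{17}{12 \cdot 25}} = \sqrt{4095 - \frac{17}{300}} = \sqrt{\frac{1228483}{300}} = \frac{19 \sqrt{10209}}{30}$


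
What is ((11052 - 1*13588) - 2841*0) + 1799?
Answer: -737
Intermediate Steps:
((11052 - 1*13588) - 2841*0) + 1799 = ((11052 - 13588) + 0) + 1799 = (-2536 + 0) + 1799 = -2536 + 1799 = -737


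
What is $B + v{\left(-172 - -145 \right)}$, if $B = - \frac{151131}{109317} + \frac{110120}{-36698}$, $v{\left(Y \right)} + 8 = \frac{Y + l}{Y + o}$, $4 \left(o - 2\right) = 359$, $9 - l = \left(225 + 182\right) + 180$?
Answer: $- \frac{3762488514279}{173172375649} \approx -21.727$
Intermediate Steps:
$l = -578$ ($l = 9 - \left(\left(225 + 182\right) + 180\right) = 9 - \left(407 + 180\right) = 9 - 587 = -578$)
$o = \frac{367}{4}$ ($o = 2 + \frac{1}{4} \cdot 359 = 2 + \frac{359}{4} = \frac{367}{4} \approx 91.75$)
$v{\left(Y \right)} = -8 + \frac{-578 + Y}{\frac{367}{4} + Y}$ ($v{\left(Y \right)} = -8 + \frac{Y - 578}{Y + \frac{367}{4}} = -8 + \frac{-578 + Y}{\frac{367}{4} + Y}$)
$B = - \frac{2930698913}{668619211}$ ($B = \left(-151131\right) \frac{1}{109317} + 110120 \left(- \frac{1}{36698}\right) = - \frac{50377}{36439} - \frac{55060}{18349} = - \frac{2930698913}{668619211} \approx -4.3832$)
$B + v{\left(-172 - -145 \right)} = - \frac{2930698913}{668619211} + \frac{4 \left(-1312 - 7 \left(-172 - -145\right)\right)}{367 + 4 \left(-172 - -145\right)} = - \frac{2930698913}{668619211} + \frac{4 \left(-1312 - 7 \left(-172 + 145\right)\right)}{367 + 4 \left(-172 + 145\right)} = - \frac{2930698913}{668619211} + \frac{4 \left(-1312 - -189\right)}{367 + 4 \left(-27\right)} = - \frac{2930698913}{668619211} + \frac{4 \left(-1312 + 189\right)}{367 - 108} = - \frac{2930698913}{668619211} + 4 \cdot \frac{1}{259} \left(-1123\right) = - \frac{2930698913}{668619211} - \frac{4492}{259} = - \frac{3762488514279}{173172375649}$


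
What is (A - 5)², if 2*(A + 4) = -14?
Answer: 256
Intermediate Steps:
A = -11 (A = -4 + (½)*(-14) = -4 - 7 = -11)
(A - 5)² = (-11 - 5)² = (-16)² = 256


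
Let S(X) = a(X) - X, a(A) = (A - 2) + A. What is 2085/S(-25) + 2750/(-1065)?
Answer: -50995/639 ≈ -79.804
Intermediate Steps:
a(A) = -2 + 2*A (a(A) = (-2 + A) + A = -2 + 2*A)
S(X) = -2 + X (S(X) = (-2 + 2*X) - X = -2 + X)
2085/S(-25) + 2750/(-1065) = 2085/(-2 - 25) + 2750/(-1065) = 2085/(-27) + 2750*(-1/1065) = 2085*(-1/27) - 550/213 = -695/9 - 550/213 = -50995/639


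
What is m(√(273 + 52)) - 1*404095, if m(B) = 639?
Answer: -403456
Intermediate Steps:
m(√(273 + 52)) - 1*404095 = 639 - 1*404095 = 639 - 404095 = -403456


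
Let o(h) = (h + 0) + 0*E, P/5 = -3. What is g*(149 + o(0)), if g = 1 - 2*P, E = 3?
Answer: 4619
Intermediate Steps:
P = -15 (P = 5*(-3) = -15)
g = 31 (g = 1 - 2*(-15) = 1 + 30 = 31)
o(h) = h (o(h) = (h + 0) + 0*3 = h + 0 = h)
g*(149 + o(0)) = 31*(149 + 0) = 31*149 = 4619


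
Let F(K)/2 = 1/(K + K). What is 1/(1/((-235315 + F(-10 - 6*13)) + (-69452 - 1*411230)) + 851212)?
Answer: 63007737/53632941827156 ≈ 1.1748e-6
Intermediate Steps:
F(K) = 1/K (F(K) = 2/(K + K) = 2/((2*K)) = 2*(1/(2*K)) = 1/K)
1/(1/((-235315 + F(-10 - 6*13)) + (-69452 - 1*411230)) + 851212) = 1/(1/((-235315 + 1/(-10 - 6*13)) + (-69452 - 1*411230)) + 851212) = 1/(1/((-235315 + 1/(-10 - 78)) + (-69452 - 411230)) + 851212) = 1/(1/((-235315 + 1/(-88)) - 480682) + 851212) = 1/(1/((-235315 - 1/88) - 480682) + 851212) = 1/(1/(-20707721/88 - 480682) + 851212) = 1/(1/(-63007737/88) + 851212) = 1/(-88/63007737 + 851212) = 1/(53632941827156/63007737) = 63007737/53632941827156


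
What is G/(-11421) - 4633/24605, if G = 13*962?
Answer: -360623623/281013705 ≈ -1.2833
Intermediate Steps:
G = 12506
G/(-11421) - 4633/24605 = 12506/(-11421) - 4633/24605 = 12506*(-1/11421) - 4633*1/24605 = -12506/11421 - 4633/24605 = -360623623/281013705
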